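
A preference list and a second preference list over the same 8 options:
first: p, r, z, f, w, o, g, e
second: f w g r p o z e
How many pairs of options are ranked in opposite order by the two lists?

12 pairs

Assign each item its position (1..8) in the first ordering, then rewrite the second ordering as that position sequence:
positions: p→1, r→2, z→3, f→4, w→5, o→6, g→7, e→8
second ordering as positions: [4, 5, 7, 2, 1, 6, 3, 8]
Discordant pairs = inversions in this position sequence.
4: 2, 1, 3 → 3
5: 2, 1, 3 → 3
7: 2, 1, 6, 3 → 4
2: 1 → 1
1: 0
6: 3 → 1
3: 0
8: 0
Total: 3 + 3 + 4 + 1 + 0 + 1 + 0 + 0 = 12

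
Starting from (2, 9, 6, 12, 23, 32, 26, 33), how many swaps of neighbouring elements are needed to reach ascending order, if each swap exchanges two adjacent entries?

2 adjacent swaps

The minimum number of adjacent swaps to sort an array equals its inversion count, since every such swap removes exactly one inversion.
Count inversions — for each element, later elements that are smaller:
2: none → 0
9: 6 → 1
6: none → 0
12: none → 0
23: none → 0
32: 26 → 1
26: none → 0
33: none → 0
Total inversions: 0 + 1 + 0 + 0 + 0 + 1 + 0 + 0 = 2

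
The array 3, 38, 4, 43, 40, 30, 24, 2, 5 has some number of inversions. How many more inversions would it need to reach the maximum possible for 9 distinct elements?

Maximum inversions for 9 distinct elements is C(9, 2) = 9·8/2 = 36.
Current inversions — for each element, count later smaller elements:
3: 1
38: 5
4: 1
43: 5
40: 4
30: 3
24: 2
2: 0
5: 0
Current total: 1 + 5 + 1 + 5 + 4 + 3 + 2 + 0 + 0 = 21
Shortfall: 36 − 21 = 15

15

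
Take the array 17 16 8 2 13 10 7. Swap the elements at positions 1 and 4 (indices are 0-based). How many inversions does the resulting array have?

Inversions: 15

Positions 1 and 4 hold 16 and 13; after swapping, the array is [17, 13, 8, 2, 16, 10, 7].
Sweep left to right; for each value list the smaller values that follow it:
17: 6
13: 4
8: 2
2: 0
16: 2
10: 1
7: 0
Sum: 6 + 4 + 2 + 0 + 2 + 1 + 0 = 15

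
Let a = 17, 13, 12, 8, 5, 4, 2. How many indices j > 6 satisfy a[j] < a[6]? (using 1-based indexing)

The element at index 6 is 4.
Elements after it: 2
Those smaller than 4: 2

1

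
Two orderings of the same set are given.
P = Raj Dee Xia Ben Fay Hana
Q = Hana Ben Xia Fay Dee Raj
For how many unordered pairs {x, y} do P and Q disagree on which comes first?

13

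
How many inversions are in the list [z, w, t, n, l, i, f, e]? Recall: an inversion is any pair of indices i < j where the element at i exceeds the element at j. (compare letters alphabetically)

For each element, count later entries that are smaller:
z → w, t, n, l, i, f, e → 7
w → t, n, l, i, f, e → 6
t → n, l, i, f, e → 5
n → l, i, f, e → 4
l → i, f, e → 3
i → f, e → 2
f → e → 1
e → none → 0
Sum: 7 + 6 + 5 + 4 + 3 + 2 + 1 + 0 = 28

28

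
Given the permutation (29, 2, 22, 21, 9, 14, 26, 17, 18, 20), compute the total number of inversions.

23

Element-by-element contributions:
29: 9
2: 0
22: 6
21: 5
9: 0
14: 0
26: 3
17: 0
18: 0
20: 0
Sum: 9 + 0 + 6 + 5 + 0 + 0 + 3 + 0 + 0 + 0 = 23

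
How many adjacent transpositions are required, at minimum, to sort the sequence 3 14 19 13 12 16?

Minimum adjacent swaps = number of inversions (each swap of adjacent out-of-order elements removes one inversion and no swap can remove more).
Count inversions — for each element, later elements that are smaller:
3: none → 0
14: 13, 12 → 2
19: 13, 12, 16 → 3
13: 12 → 1
12: none → 0
16: none → 0
Total inversions: 0 + 2 + 3 + 1 + 0 + 0 = 6

6 swaps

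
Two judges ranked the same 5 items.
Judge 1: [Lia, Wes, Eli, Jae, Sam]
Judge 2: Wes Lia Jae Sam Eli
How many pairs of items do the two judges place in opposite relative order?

Assign each item its position (1..5) in the first ordering, then rewrite the second ordering as that position sequence:
positions: Lia→1, Wes→2, Eli→3, Jae→4, Sam→5
second ordering as positions: [2, 1, 4, 5, 3]
Discordant pairs = inversions in this position sequence.
2: 1 → 1
1: 0
4: 3 → 1
5: 3 → 1
3: 0
Total: 1 + 0 + 1 + 1 + 0 = 3

There are 3 discordant pairs.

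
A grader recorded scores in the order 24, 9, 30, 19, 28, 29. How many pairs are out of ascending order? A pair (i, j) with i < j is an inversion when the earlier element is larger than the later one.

5

Inversion pairs (indices are 1-based):
(1,2): 24 > 9
(1,4): 24 > 19
(3,4): 30 > 19
(3,5): 30 > 28
(3,6): 30 > 29
That's 5 pairs.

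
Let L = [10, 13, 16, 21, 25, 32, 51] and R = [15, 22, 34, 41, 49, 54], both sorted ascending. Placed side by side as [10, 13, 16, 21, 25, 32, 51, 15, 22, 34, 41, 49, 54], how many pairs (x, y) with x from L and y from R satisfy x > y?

For each element r of the right run, count left-run elements greater than r:
r = 15: 16, 21, 25, 32, 51 → 5
r = 22: 25, 32, 51 → 3
r = 34: 51 → 1
r = 41: 51 → 1
r = 49: 51 → 1
r = 54: none → 0
Cross-inversions: 5 + 3 + 1 + 1 + 1 + 0 = 11

11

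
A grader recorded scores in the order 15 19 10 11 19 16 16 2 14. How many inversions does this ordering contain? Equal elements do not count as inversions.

For each element, count later entries that are smaller:
15: 4
19: 6
10: 1
11: 1
19: 4
16: 2
16: 2
2: 0
14: 0
Sum: 4 + 6 + 1 + 1 + 4 + 2 + 2 + 0 + 0 = 20

20 out-of-order pairs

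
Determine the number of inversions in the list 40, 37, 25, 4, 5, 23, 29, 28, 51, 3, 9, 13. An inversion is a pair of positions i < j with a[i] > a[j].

40

For each element, count later entries that are smaller:
40 → 37, 25, 4, 5, 23, 29, 28, 3, 9, 13 → 10
37 → 25, 4, 5, 23, 29, 28, 3, 9, 13 → 9
25 → 4, 5, 23, 3, 9, 13 → 6
4 → 3 → 1
5 → 3 → 1
23 → 3, 9, 13 → 3
29 → 28, 3, 9, 13 → 4
28 → 3, 9, 13 → 3
51 → 3, 9, 13 → 3
3 → none → 0
9 → none → 0
13 → none → 0
Sum: 10 + 9 + 6 + 1 + 1 + 3 + 4 + 3 + 3 + 0 + 0 + 0 = 40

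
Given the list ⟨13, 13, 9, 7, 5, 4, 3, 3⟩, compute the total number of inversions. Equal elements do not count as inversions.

Inversions: 26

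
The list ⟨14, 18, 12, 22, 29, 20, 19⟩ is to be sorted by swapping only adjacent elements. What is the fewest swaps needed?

7

Each adjacent swap fixes exactly one inversion, so the minimum swap count equals the number of inversions.
Count inversions — for each element, later elements that are smaller:
14: 12 → 1
18: 12 → 1
12: none → 0
22: 20, 19 → 2
29: 20, 19 → 2
20: 19 → 1
19: none → 0
Total inversions: 1 + 1 + 0 + 2 + 2 + 1 + 0 = 7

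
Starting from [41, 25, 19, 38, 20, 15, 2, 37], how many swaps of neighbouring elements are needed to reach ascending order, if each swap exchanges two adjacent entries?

20 swaps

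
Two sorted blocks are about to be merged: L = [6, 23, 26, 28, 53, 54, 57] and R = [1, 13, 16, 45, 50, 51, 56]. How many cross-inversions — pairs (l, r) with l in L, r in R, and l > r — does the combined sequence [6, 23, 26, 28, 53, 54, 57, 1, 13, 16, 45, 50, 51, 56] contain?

29 split inversions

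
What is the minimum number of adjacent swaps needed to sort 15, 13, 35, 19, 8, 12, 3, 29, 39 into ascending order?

17

Minimum adjacent swaps = number of inversions (each swap of adjacent out-of-order elements removes one inversion and no swap can remove more).
Count inversions — for each element, later elements that are smaller:
15: 13, 8, 12, 3 → 4
13: 8, 12, 3 → 3
35: 19, 8, 12, 3, 29 → 5
19: 8, 12, 3 → 3
8: 3 → 1
12: 3 → 1
3: none → 0
29: none → 0
39: none → 0
Total inversions: 4 + 3 + 5 + 3 + 1 + 1 + 0 + 0 + 0 = 17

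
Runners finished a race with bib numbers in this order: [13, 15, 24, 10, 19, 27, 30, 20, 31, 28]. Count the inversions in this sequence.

9

Count, for each position, how many later elements it exceeds:
13: 1
15: 1
24: 3
10: 0
19: 0
27: 1
30: 2
20: 0
31: 1
28: 0
Sum: 1 + 1 + 3 + 0 + 0 + 1 + 2 + 0 + 1 + 0 = 9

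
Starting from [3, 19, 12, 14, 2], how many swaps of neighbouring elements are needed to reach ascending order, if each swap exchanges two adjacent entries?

Minimum adjacent swaps = number of inversions (each swap of adjacent out-of-order elements removes one inversion and no swap can remove more).
Count inversions — for each element, later elements that are smaller:
3: 2 → 1
19: 12, 14, 2 → 3
12: 2 → 1
14: 2 → 1
2: none → 0
Total inversions: 1 + 3 + 1 + 1 + 0 = 6

6 swaps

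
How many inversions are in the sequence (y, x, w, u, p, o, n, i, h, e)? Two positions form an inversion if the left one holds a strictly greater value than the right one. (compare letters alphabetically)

There are 45 out-of-order pairs.

Count, for each position, how many later elements it exceeds:
y: 9
x: 8
w: 7
u: 6
p: 5
o: 4
n: 3
i: 2
h: 1
e: 0
Sum: 9 + 8 + 7 + 6 + 5 + 4 + 3 + 2 + 1 + 0 = 45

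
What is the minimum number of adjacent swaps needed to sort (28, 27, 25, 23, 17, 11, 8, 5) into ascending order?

Each adjacent swap fixes exactly one inversion, so the minimum swap count equals the number of inversions.
Count inversions — for each element, later elements that are smaller:
28: 27, 25, 23, 17, 11, 8, 5 → 7
27: 25, 23, 17, 11, 8, 5 → 6
25: 23, 17, 11, 8, 5 → 5
23: 17, 11, 8, 5 → 4
17: 11, 8, 5 → 3
11: 8, 5 → 2
8: 5 → 1
5: none → 0
Total inversions: 7 + 6 + 5 + 4 + 3 + 2 + 1 + 0 = 28

28 swaps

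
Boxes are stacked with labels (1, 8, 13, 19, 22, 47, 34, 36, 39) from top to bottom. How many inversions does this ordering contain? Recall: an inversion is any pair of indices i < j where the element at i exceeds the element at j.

There are 3 out-of-order pairs.

Sweep left to right; for each value list the smaller values that follow it:
1 → none → 0
8 → none → 0
13 → none → 0
19 → none → 0
22 → none → 0
47 → 34, 36, 39 → 3
34 → none → 0
36 → none → 0
39 → none → 0
Sum: 0 + 0 + 0 + 0 + 0 + 3 + 0 + 0 + 0 = 3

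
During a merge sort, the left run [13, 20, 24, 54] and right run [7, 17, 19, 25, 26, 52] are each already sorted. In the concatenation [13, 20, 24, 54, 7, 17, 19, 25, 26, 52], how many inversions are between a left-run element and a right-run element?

13 split inversions

Take each right-half value and tally the left-half values above it:
r = 7: 13, 20, 24, 54 → 4
r = 17: 20, 24, 54 → 3
r = 19: 20, 24, 54 → 3
r = 25: 54 → 1
r = 26: 54 → 1
r = 52: 54 → 1
Cross-inversions: 4 + 3 + 3 + 1 + 1 + 1 = 13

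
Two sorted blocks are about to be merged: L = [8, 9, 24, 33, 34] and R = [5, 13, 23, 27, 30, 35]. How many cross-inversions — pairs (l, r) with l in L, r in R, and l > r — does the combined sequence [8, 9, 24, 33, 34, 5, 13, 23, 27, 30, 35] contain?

Split inversions: 15

For each element r of the right run, count left-run elements greater than r:
r = 5: 8, 9, 24, 33, 34 → 5
r = 13: 24, 33, 34 → 3
r = 23: 24, 33, 34 → 3
r = 27: 33, 34 → 2
r = 30: 33, 34 → 2
r = 35: none → 0
Cross-inversions: 5 + 3 + 3 + 2 + 2 + 0 = 15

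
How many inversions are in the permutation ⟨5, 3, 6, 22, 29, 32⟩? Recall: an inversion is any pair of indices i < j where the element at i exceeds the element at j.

1

Listing every pair i<j with a[i]>a[j] (using 1-based positions):
(1,2): 5 > 3
That's 1 pair.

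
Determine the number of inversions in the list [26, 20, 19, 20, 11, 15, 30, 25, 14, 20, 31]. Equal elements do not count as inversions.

Out-of-order pairs: 24

Count, for each position, how many later elements it exceeds:
26 → 20, 19, 20, 11, 15, 25, 14, 20 → 8
20 → 19, 11, 15, 14 → 4
19 → 11, 15, 14 → 3
20 → 11, 15, 14 → 3
11 → none → 0
15 → 14 → 1
30 → 25, 14, 20 → 3
25 → 14, 20 → 2
14 → none → 0
20 → none → 0
31 → none → 0
Sum: 8 + 4 + 3 + 3 + 0 + 1 + 3 + 2 + 0 + 0 + 0 = 24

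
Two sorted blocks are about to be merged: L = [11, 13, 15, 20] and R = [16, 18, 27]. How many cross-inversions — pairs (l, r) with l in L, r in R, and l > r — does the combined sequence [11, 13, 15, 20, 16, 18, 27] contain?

For each element r of the right run, count left-run elements greater than r:
r = 16: 20 → 1
r = 18: 20 → 1
r = 27: none → 0
Cross-inversions: 1 + 1 + 0 = 2

2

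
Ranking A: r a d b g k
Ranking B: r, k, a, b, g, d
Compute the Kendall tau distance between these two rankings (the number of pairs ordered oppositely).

6 discordant pairs

Assign each item its position (1..6) in the first ordering, then rewrite the second ordering as that position sequence:
positions: r→1, a→2, d→3, b→4, g→5, k→6
second ordering as positions: [1, 6, 2, 4, 5, 3]
Discordant pairs = inversions in this position sequence.
1: 0
6: 2, 4, 5, 3 → 4
2: 0
4: 3 → 1
5: 3 → 1
3: 0
Total: 0 + 4 + 0 + 1 + 1 + 0 = 6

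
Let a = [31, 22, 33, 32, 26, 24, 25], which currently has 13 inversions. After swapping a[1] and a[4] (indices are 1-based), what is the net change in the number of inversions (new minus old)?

+1

Positions 1 and 4 hold 31 and 32; after swapping, the array is [32, 22, 33, 31, 26, 24, 25].
Element-by-element contributions:
32: 5
22: 0
33: 4
31: 3
26: 2
24: 0
25: 0
Sum: 5 + 0 + 4 + 3 + 2 + 0 + 0 = 14
Change: 14 − 13 = +1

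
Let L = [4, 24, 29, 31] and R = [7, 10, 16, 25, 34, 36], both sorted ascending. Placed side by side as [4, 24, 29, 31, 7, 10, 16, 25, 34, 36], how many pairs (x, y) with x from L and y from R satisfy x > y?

Take each right-half value and tally the left-half values above it:
r = 7: 24, 29, 31 → 3
r = 10: 24, 29, 31 → 3
r = 16: 24, 29, 31 → 3
r = 25: 29, 31 → 2
r = 34: none → 0
r = 36: none → 0
Cross-inversions: 3 + 3 + 3 + 2 + 0 + 0 = 11

11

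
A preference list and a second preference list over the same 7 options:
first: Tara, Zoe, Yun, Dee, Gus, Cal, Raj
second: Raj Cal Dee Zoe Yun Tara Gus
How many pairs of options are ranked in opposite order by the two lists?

16 pairs

Assign each item its position (1..7) in the first ordering, then rewrite the second ordering as that position sequence:
positions: Tara→1, Zoe→2, Yun→3, Dee→4, Gus→5, Cal→6, Raj→7
second ordering as positions: [7, 6, 4, 2, 3, 1, 5]
Discordant pairs = inversions in this position sequence.
7: 6, 4, 2, 3, 1, 5 → 6
6: 4, 2, 3, 1, 5 → 5
4: 2, 3, 1 → 3
2: 1 → 1
3: 1 → 1
1: 0
5: 0
Total: 6 + 5 + 3 + 1 + 1 + 0 + 0 = 16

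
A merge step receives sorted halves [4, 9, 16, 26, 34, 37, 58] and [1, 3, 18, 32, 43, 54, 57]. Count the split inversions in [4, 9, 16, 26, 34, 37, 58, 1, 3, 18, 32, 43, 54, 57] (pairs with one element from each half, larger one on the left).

Count, for every r in R, how many entries of L exceed r:
r = 1: 4, 9, 16, 26, 34, 37, 58 → 7
r = 3: 4, 9, 16, 26, 34, 37, 58 → 7
r = 18: 26, 34, 37, 58 → 4
r = 32: 34, 37, 58 → 3
r = 43: 58 → 1
r = 54: 58 → 1
r = 57: 58 → 1
Cross-inversions: 7 + 7 + 4 + 3 + 1 + 1 + 1 = 24

24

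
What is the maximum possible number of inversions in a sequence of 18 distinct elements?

There are 153 inversions.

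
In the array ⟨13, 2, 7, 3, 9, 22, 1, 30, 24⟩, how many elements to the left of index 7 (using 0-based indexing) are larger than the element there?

0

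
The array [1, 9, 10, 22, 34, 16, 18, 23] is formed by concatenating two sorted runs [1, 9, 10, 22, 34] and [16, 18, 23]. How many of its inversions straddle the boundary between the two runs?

Take each right-half value and tally the left-half values above it:
r = 16: 22, 34 → 2
r = 18: 22, 34 → 2
r = 23: 34 → 1
Cross-inversions: 2 + 2 + 1 = 5

Cross-inversions: 5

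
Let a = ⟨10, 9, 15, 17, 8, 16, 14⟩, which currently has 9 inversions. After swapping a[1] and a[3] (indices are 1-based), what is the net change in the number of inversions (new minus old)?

Positions 1 and 3 hold 10 and 15; after swapping, the array is [15, 9, 10, 17, 8, 16, 14].
Count, for each position, how many later elements it exceeds:
15 → 9, 10, 8, 14 → 4
9 → 8 → 1
10 → 8 → 1
17 → 8, 16, 14 → 3
8 → none → 0
16 → 14 → 1
14 → none → 0
Sum: 4 + 1 + 1 + 3 + 0 + 1 + 0 = 10
Change: 10 − 9 = +1

+1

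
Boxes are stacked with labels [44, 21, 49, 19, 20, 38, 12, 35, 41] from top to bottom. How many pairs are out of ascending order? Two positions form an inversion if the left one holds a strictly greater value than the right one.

20 inversions

Count, for each position, how many later elements it exceeds:
44: 7
21: 3
49: 6
19: 1
20: 1
38: 2
12: 0
35: 0
41: 0
Sum: 7 + 3 + 6 + 1 + 1 + 2 + 0 + 0 + 0 = 20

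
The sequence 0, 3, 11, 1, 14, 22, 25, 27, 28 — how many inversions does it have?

Count, for each position, how many later elements it exceeds:
0: 0
3: 1
11: 1
1: 0
14: 0
22: 0
25: 0
27: 0
28: 0
Sum: 0 + 1 + 1 + 0 + 0 + 0 + 0 + 0 + 0 = 2

2 inversions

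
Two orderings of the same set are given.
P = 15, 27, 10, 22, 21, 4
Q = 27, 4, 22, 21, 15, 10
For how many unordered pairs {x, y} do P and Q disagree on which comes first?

Assign each item its position (1..6) in the first ordering, then rewrite the second ordering as that position sequence:
positions: 15→1, 27→2, 10→3, 22→4, 21→5, 4→6
second ordering as positions: [2, 6, 4, 5, 1, 3]
Discordant pairs = inversions in this position sequence.
2: 1 → 1
6: 4, 5, 1, 3 → 4
4: 1, 3 → 2
5: 1, 3 → 2
1: 0
3: 0
Total: 1 + 4 + 2 + 2 + 0 + 0 = 9

There are 9 disagreeing pairs.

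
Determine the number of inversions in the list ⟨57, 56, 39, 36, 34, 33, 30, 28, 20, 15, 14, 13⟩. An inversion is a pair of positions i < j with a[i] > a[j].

Sweep left to right; for each value list the smaller values that follow it:
57: 11
56: 10
39: 9
36: 8
34: 7
33: 6
30: 5
28: 4
20: 3
15: 2
14: 1
13: 0
Sum: 11 + 10 + 9 + 8 + 7 + 6 + 5 + 4 + 3 + 2 + 1 + 0 = 66

66 inversions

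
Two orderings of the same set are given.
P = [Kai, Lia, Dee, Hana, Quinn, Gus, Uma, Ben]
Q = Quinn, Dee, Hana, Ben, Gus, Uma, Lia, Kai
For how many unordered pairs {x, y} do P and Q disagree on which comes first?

17

Assign each item its position (1..8) in the first ordering, then rewrite the second ordering as that position sequence:
positions: Kai→1, Lia→2, Dee→3, Hana→4, Quinn→5, Gus→6, Uma→7, Ben→8
second ordering as positions: [5, 3, 4, 8, 6, 7, 2, 1]
Discordant pairs = inversions in this position sequence.
5: 3, 4, 2, 1 → 4
3: 2, 1 → 2
4: 2, 1 → 2
8: 6, 7, 2, 1 → 4
6: 2, 1 → 2
7: 2, 1 → 2
2: 1 → 1
1: 0
Total: 4 + 2 + 2 + 4 + 2 + 2 + 1 + 0 = 17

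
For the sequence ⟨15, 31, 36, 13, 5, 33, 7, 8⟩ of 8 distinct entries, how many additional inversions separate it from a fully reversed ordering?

Maximum inversions for 8 distinct elements is C(8, 2) = 8·7/2 = 28.
Current inversions — for each element, count later smaller elements:
15: 4
31: 4
36: 5
13: 3
5: 0
33: 2
7: 0
8: 0
Current total: 4 + 4 + 5 + 3 + 0 + 2 + 0 + 0 = 18
Shortfall: 28 − 18 = 10

10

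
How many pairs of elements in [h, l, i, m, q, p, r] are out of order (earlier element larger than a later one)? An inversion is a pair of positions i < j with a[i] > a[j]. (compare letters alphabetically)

Sweep left to right; for each value list the smaller values that follow it:
h: 0
l: 1
i: 0
m: 0
q: 1
p: 0
r: 0
Sum: 0 + 1 + 0 + 0 + 1 + 0 + 0 = 2

2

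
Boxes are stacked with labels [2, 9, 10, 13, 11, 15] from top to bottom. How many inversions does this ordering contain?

Inversion pairs (indices are 1-based):
(4,5): 13 > 11
That's 1 pair.

1 out-of-order pair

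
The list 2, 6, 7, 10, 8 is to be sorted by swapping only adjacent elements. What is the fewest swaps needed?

1 adjacent swap

Minimum adjacent swaps = number of inversions (each swap of adjacent out-of-order elements removes one inversion and no swap can remove more).
Count inversions — for each element, later elements that are smaller:
2: none → 0
6: none → 0
7: none → 0
10: 8 → 1
8: none → 0
Total inversions: 0 + 0 + 0 + 1 + 0 = 1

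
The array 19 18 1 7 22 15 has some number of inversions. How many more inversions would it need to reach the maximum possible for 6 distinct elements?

7 inversions short

Maximum inversions for 6 distinct elements is C(6, 2) = 6·5/2 = 15.
Current inversions — for each element, count later smaller elements:
19: 4
18: 3
1: 0
7: 0
22: 1
15: 0
Current total: 4 + 3 + 0 + 0 + 1 + 0 = 8
Shortfall: 15 − 8 = 7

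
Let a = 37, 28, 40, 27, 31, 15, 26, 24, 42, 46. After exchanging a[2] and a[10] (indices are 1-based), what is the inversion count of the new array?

Positions 2 and 10 hold 28 and 46; after swapping, the array is [37, 46, 40, 27, 31, 15, 26, 24, 42, 28].
Count, for each position, how many later elements it exceeds:
37 → 27, 31, 15, 26, 24, 28 → 6
46 → 40, 27, 31, 15, 26, 24, 42, 28 → 8
40 → 27, 31, 15, 26, 24, 28 → 6
27 → 15, 26, 24 → 3
31 → 15, 26, 24, 28 → 4
15 → none → 0
26 → 24 → 1
24 → none → 0
42 → 28 → 1
28 → none → 0
Sum: 6 + 8 + 6 + 3 + 4 + 0 + 1 + 0 + 1 + 0 = 29

29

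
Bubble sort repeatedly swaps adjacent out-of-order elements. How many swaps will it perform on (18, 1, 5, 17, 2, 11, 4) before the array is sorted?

The minimum number of adjacent swaps to sort an array equals its inversion count, since every such swap removes exactly one inversion.
Count inversions — for each element, later elements that are smaller:
18: 1, 5, 17, 2, 11, 4 → 6
1: none → 0
5: 2, 4 → 2
17: 2, 11, 4 → 3
2: none → 0
11: 4 → 1
4: none → 0
Total inversions: 6 + 0 + 2 + 3 + 0 + 1 + 0 = 12

12 adjacent swaps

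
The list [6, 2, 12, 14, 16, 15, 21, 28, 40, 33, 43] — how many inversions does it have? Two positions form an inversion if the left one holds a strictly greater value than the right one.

Inversions: 3

Sweep left to right; for each value list the smaller values that follow it:
6: 1
2: 0
12: 0
14: 0
16: 1
15: 0
21: 0
28: 0
40: 1
33: 0
43: 0
Sum: 1 + 0 + 0 + 0 + 1 + 0 + 0 + 0 + 1 + 0 + 0 = 3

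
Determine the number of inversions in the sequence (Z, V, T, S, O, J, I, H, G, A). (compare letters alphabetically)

45

Count, for each position, how many later elements it exceeds:
Z → V, T, S, O, J, I, H, G, A → 9
V → T, S, O, J, I, H, G, A → 8
T → S, O, J, I, H, G, A → 7
S → O, J, I, H, G, A → 6
O → J, I, H, G, A → 5
J → I, H, G, A → 4
I → H, G, A → 3
H → G, A → 2
G → A → 1
A → none → 0
Sum: 9 + 8 + 7 + 6 + 5 + 4 + 3 + 2 + 1 + 0 = 45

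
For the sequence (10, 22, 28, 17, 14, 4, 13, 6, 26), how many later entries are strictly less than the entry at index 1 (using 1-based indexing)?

The element at index 1 is 10.
Elements after it: 22, 28, 17, 14, 4, 13, 6, 26
Those smaller than 10: 4, 6

2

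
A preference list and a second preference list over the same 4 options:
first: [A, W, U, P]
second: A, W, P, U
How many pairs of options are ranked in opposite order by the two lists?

There is 1 pair.

Assign each item its position (1..4) in the first ordering, then rewrite the second ordering as that position sequence:
positions: A→1, W→2, U→3, P→4
second ordering as positions: [1, 2, 4, 3]
Discordant pairs = inversions in this position sequence.
1: 0
2: 0
4: 3 → 1
3: 0
Total: 0 + 0 + 1 + 0 = 1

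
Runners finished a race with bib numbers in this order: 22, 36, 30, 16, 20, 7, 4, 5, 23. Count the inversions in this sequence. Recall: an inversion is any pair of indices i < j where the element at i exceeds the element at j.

26 out-of-order pairs

Count, for each position, how many later elements it exceeds:
22 → 16, 20, 7, 4, 5 → 5
36 → 30, 16, 20, 7, 4, 5, 23 → 7
30 → 16, 20, 7, 4, 5, 23 → 6
16 → 7, 4, 5 → 3
20 → 7, 4, 5 → 3
7 → 4, 5 → 2
4 → none → 0
5 → none → 0
23 → none → 0
Sum: 5 + 7 + 6 + 3 + 3 + 2 + 0 + 0 + 0 = 26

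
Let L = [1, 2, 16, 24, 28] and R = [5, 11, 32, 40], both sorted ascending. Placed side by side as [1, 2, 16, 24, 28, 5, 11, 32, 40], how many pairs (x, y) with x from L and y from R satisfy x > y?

Count, for every r in R, how many entries of L exceed r:
r = 5: 16, 24, 28 → 3
r = 11: 16, 24, 28 → 3
r = 32: none → 0
r = 40: none → 0
Cross-inversions: 3 + 3 + 0 + 0 = 6

There are 6 split inversions.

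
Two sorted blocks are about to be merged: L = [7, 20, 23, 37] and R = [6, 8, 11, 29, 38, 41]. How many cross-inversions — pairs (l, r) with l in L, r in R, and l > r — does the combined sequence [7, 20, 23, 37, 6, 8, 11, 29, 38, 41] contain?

11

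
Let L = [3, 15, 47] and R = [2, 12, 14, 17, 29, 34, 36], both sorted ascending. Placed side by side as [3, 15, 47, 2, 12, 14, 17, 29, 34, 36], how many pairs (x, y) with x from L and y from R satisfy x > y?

Count, for every r in R, how many entries of L exceed r:
r = 2: 3, 15, 47 → 3
r = 12: 15, 47 → 2
r = 14: 15, 47 → 2
r = 17: 47 → 1
r = 29: 47 → 1
r = 34: 47 → 1
r = 36: 47 → 1
Cross-inversions: 3 + 2 + 2 + 1 + 1 + 1 + 1 = 11

11 split inversions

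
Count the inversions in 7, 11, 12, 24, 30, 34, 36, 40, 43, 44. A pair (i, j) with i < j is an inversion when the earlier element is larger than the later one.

Sweep left to right; for each value list the smaller values that follow it:
7: 0
11: 0
12: 0
24: 0
30: 0
34: 0
36: 0
40: 0
43: 0
44: 0
Sum: 0 + 0 + 0 + 0 + 0 + 0 + 0 + 0 + 0 + 0 = 0

0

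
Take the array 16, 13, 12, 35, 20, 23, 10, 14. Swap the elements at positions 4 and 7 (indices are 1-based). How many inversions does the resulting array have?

Inversions: 10

Positions 4 and 7 hold 35 and 10; after swapping, the array is [16, 13, 12, 10, 20, 23, 35, 14].
Element-by-element contributions:
16: 4
13: 2
12: 1
10: 0
20: 1
23: 1
35: 1
14: 0
Sum: 4 + 2 + 1 + 0 + 1 + 1 + 1 + 0 = 10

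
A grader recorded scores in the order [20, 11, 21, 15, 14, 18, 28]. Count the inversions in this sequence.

There are 8 inversions.

Out-of-order index pairs (1-indexed):
(1,2): 20 > 11
(1,4): 20 > 15
(1,5): 20 > 14
(1,6): 20 > 18
(3,4): 21 > 15
(3,5): 21 > 14
(3,6): 21 > 18
(4,5): 15 > 14
That's 8 pairs.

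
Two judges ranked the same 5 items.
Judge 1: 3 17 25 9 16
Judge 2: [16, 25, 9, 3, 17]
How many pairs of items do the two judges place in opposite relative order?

Discordant pairs: 8

Assign each item its position (1..5) in the first ordering, then rewrite the second ordering as that position sequence:
positions: 3→1, 17→2, 25→3, 9→4, 16→5
second ordering as positions: [5, 3, 4, 1, 2]
Discordant pairs = inversions in this position sequence.
5: 3, 4, 1, 2 → 4
3: 1, 2 → 2
4: 1, 2 → 2
1: 0
2: 0
Total: 4 + 2 + 2 + 0 + 0 = 8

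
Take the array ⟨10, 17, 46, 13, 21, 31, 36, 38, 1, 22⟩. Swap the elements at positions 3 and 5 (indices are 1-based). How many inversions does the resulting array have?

17 inversions

Positions 3 and 5 hold 46 and 21; after swapping, the array is [10, 17, 21, 13, 46, 31, 36, 38, 1, 22].
Sweep left to right; for each value list the smaller values that follow it:
10: 1
17: 2
21: 2
13: 1
46: 5
31: 2
36: 2
38: 2
1: 0
22: 0
Sum: 1 + 2 + 2 + 1 + 5 + 2 + 2 + 2 + 0 + 0 = 17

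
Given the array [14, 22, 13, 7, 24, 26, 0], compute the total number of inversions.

11

Inversion pairs (indices are 0-based):
(0,2): 14 > 13
(0,3): 14 > 7
(0,6): 14 > 0
(1,2): 22 > 13
(1,3): 22 > 7
(1,6): 22 > 0
(2,3): 13 > 7
(2,6): 13 > 0
(3,6): 7 > 0
(4,6): 24 > 0
(5,6): 26 > 0
That's 11 pairs.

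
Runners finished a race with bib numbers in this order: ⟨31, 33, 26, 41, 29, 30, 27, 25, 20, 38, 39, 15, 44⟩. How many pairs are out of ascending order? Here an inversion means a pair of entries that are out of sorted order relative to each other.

41 out-of-order pairs

Sweep left to right; for each value list the smaller values that follow it:
31: 7
33: 7
26: 3
41: 8
29: 4
30: 4
27: 3
25: 2
20: 1
38: 1
39: 1
15: 0
44: 0
Sum: 7 + 7 + 3 + 8 + 4 + 4 + 3 + 2 + 1 + 1 + 1 + 0 + 0 = 41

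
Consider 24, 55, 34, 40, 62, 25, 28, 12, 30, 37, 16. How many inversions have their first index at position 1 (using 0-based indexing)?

The element at index 1 is 55.
Elements after it: 34, 40, 62, 25, 28, 12, 30, 37, 16
Those smaller than 55: 34, 40, 25, 28, 12, 30, 37, 16

8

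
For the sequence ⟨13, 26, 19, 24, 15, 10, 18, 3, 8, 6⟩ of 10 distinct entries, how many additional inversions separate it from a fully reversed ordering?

10 inversions short

Maximum inversions for 10 distinct elements is C(10, 2) = 10·9/2 = 45.
Current inversions — for each element, count later smaller elements:
13: 4
26: 8
19: 6
24: 6
15: 4
10: 3
18: 3
3: 0
8: 1
6: 0
Current total: 4 + 8 + 6 + 6 + 4 + 3 + 3 + 0 + 1 + 0 = 35
Shortfall: 45 − 35 = 10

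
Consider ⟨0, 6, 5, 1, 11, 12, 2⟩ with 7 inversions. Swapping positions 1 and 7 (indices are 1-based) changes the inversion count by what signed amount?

+3

Positions 1 and 7 hold 0 and 2; after swapping, the array is [2, 6, 5, 1, 11, 12, 0].
For each element, count later entries that are smaller:
2: 2
6: 3
5: 2
1: 1
11: 1
12: 1
0: 0
Sum: 2 + 3 + 2 + 1 + 1 + 1 + 0 = 10
Change: 10 − 7 = +3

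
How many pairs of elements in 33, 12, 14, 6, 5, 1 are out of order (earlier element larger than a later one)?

Sweep left to right; for each value list the smaller values that follow it:
33 → 12, 14, 6, 5, 1 → 5
12 → 6, 5, 1 → 3
14 → 6, 5, 1 → 3
6 → 5, 1 → 2
5 → 1 → 1
1 → none → 0
Sum: 5 + 3 + 3 + 2 + 1 + 0 = 14

Out-of-order pairs: 14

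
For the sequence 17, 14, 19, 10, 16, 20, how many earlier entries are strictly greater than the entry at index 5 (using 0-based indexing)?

0

The element at index 5 is 20.
Elements before it: 17, 14, 19, 10, 16
None of them are larger than 20.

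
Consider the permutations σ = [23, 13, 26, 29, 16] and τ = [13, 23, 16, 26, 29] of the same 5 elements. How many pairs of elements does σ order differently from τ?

Assign each item its position (1..5) in the first ordering, then rewrite the second ordering as that position sequence:
positions: 23→1, 13→2, 26→3, 29→4, 16→5
second ordering as positions: [2, 1, 5, 3, 4]
Discordant pairs = inversions in this position sequence.
2: 1 → 1
1: 0
5: 3, 4 → 2
3: 0
4: 0
Total: 1 + 0 + 2 + 0 + 0 = 3

3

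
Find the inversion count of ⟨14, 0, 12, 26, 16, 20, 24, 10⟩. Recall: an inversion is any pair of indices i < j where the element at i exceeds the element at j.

11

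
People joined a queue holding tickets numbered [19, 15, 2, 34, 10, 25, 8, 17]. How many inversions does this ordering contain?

There are 15 inversions.

Element-by-element contributions:
19 → 15, 2, 10, 8, 17 → 5
15 → 2, 10, 8 → 3
2 → none → 0
34 → 10, 25, 8, 17 → 4
10 → 8 → 1
25 → 8, 17 → 2
8 → none → 0
17 → none → 0
Sum: 5 + 3 + 0 + 4 + 1 + 2 + 0 + 0 = 15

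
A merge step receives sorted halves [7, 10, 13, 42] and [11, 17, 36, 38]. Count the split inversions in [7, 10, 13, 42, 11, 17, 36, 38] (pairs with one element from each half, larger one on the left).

Count, for every r in R, how many entries of L exceed r:
r = 11: 13, 42 → 2
r = 17: 42 → 1
r = 36: 42 → 1
r = 38: 42 → 1
Cross-inversions: 2 + 1 + 1 + 1 = 5

5 cross-inversions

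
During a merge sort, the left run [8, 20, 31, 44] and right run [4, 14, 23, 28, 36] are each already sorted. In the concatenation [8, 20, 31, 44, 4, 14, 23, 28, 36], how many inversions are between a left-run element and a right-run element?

There are 12 cross-inversions.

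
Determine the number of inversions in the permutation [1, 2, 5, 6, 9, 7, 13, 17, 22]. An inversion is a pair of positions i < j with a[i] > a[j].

Count, for each position, how many later elements it exceeds:
1: 0
2: 0
5: 0
6: 0
9: 1
7: 0
13: 0
17: 0
22: 0
Sum: 0 + 0 + 0 + 0 + 1 + 0 + 0 + 0 + 0 = 1

1 inversion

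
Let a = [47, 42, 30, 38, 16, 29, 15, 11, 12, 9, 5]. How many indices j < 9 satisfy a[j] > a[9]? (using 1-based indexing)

The element at index 9 is 12.
Elements before it: 47, 42, 30, 38, 16, 29, 15, 11
Those larger than 12: 47, 42, 30, 38, 16, 29, 15

7 such elements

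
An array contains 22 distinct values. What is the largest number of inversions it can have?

231 inversions

A reversed (strictly descending) arrangement makes every pair an inversion, giving C(22, 2) inversions.
C(22, 2) = 22·21/2 = 231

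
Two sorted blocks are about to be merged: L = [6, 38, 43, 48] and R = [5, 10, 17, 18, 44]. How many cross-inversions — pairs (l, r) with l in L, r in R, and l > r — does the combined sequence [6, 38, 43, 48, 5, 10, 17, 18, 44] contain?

Count, for every r in R, how many entries of L exceed r:
r = 5: 6, 38, 43, 48 → 4
r = 10: 38, 43, 48 → 3
r = 17: 38, 43, 48 → 3
r = 18: 38, 43, 48 → 3
r = 44: 48 → 1
Cross-inversions: 4 + 3 + 3 + 3 + 1 = 14

14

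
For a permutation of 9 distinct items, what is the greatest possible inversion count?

A reversed (strictly descending) arrangement makes every pair an inversion, giving C(9, 2) inversions.
C(9, 2) = 9·8/2 = 36

36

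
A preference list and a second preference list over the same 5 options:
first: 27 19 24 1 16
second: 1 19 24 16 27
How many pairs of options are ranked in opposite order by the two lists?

Assign each item its position (1..5) in the first ordering, then rewrite the second ordering as that position sequence:
positions: 27→1, 19→2, 24→3, 1→4, 16→5
second ordering as positions: [4, 2, 3, 5, 1]
Discordant pairs = inversions in this position sequence.
4: 2, 3, 1 → 3
2: 1 → 1
3: 1 → 1
5: 1 → 1
1: 0
Total: 3 + 1 + 1 + 1 + 0 = 6

6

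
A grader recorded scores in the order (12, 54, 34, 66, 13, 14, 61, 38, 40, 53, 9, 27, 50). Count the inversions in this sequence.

38

For each element, count later entries that are smaller:
12 → 9 → 1
54 → 34, 13, 14, 38, 40, 53, 9, 27, 50 → 9
34 → 13, 14, 9, 27 → 4
66 → 13, 14, 61, 38, 40, 53, 9, 27, 50 → 9
13 → 9 → 1
14 → 9 → 1
61 → 38, 40, 53, 9, 27, 50 → 6
38 → 9, 27 → 2
40 → 9, 27 → 2
53 → 9, 27, 50 → 3
9 → none → 0
27 → none → 0
50 → none → 0
Sum: 1 + 9 + 4 + 9 + 1 + 1 + 6 + 2 + 2 + 3 + 0 + 0 + 0 = 38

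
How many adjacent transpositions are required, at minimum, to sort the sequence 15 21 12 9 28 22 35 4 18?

17

Each adjacent swap fixes exactly one inversion, so the minimum swap count equals the number of inversions.
Count inversions — for each element, later elements that are smaller:
15: 12, 9, 4 → 3
21: 12, 9, 4, 18 → 4
12: 9, 4 → 2
9: 4 → 1
28: 22, 4, 18 → 3
22: 4, 18 → 2
35: 4, 18 → 2
4: none → 0
18: none → 0
Total inversions: 3 + 4 + 2 + 1 + 3 + 2 + 2 + 0 + 0 = 17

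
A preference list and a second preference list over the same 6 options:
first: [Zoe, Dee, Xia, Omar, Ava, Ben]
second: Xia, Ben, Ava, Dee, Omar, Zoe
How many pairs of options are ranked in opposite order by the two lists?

Assign each item its position (1..6) in the first ordering, then rewrite the second ordering as that position sequence:
positions: Zoe→1, Dee→2, Xia→3, Omar→4, Ava→5, Ben→6
second ordering as positions: [3, 6, 5, 2, 4, 1]
Discordant pairs = inversions in this position sequence.
3: 2, 1 → 2
6: 5, 2, 4, 1 → 4
5: 2, 4, 1 → 3
2: 1 → 1
4: 1 → 1
1: 0
Total: 2 + 4 + 3 + 1 + 1 + 0 = 11

11 pairs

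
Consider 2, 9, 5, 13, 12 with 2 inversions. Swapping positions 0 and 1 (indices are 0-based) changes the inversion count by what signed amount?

Positions 0 and 1 hold 2 and 9; after swapping, the array is [9, 2, 5, 13, 12].
For each element, count later entries that are smaller:
9 → 2, 5 → 2
2 → none → 0
5 → none → 0
13 → 12 → 1
12 → none → 0
Sum: 2 + 0 + 0 + 1 + 0 = 3
Change: 3 − 2 = +1

+1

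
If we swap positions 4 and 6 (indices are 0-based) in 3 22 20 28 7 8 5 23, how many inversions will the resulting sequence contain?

12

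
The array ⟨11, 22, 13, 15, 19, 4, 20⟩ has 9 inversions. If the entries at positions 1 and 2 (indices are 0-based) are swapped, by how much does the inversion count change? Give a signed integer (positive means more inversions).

-1

Positions 1 and 2 hold 22 and 13; after swapping, the array is [11, 13, 22, 15, 19, 4, 20].
Element-by-element contributions:
11: 1
13: 1
22: 4
15: 1
19: 1
4: 0
20: 0
Sum: 1 + 1 + 4 + 1 + 1 + 0 + 0 = 8
Change: 8 − 9 = -1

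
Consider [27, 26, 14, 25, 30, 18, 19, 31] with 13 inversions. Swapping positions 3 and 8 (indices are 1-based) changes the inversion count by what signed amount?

+9

Positions 3 and 8 hold 14 and 31; after swapping, the array is [27, 26, 31, 25, 30, 18, 19, 14].
For each element, count later entries that are smaller:
27 → 26, 25, 18, 19, 14 → 5
26 → 25, 18, 19, 14 → 4
31 → 25, 30, 18, 19, 14 → 5
25 → 18, 19, 14 → 3
30 → 18, 19, 14 → 3
18 → 14 → 1
19 → 14 → 1
14 → none → 0
Sum: 5 + 4 + 5 + 3 + 3 + 1 + 1 + 0 = 22
Change: 22 − 13 = +9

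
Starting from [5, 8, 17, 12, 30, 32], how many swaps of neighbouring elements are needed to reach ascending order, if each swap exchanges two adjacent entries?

1 adjacent swap

The minimum number of adjacent swaps to sort an array equals its inversion count, since every such swap removes exactly one inversion.
Count inversions — for each element, later elements that are smaller:
5: none → 0
8: none → 0
17: 12 → 1
12: none → 0
30: none → 0
32: none → 0
Total inversions: 0 + 0 + 1 + 0 + 0 + 0 = 1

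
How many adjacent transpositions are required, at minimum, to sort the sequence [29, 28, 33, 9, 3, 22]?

11 adjacent swaps

The minimum number of adjacent swaps to sort an array equals its inversion count, since every such swap removes exactly one inversion.
Count inversions — for each element, later elements that are smaller:
29: 28, 9, 3, 22 → 4
28: 9, 3, 22 → 3
33: 9, 3, 22 → 3
9: 3 → 1
3: none → 0
22: none → 0
Total inversions: 4 + 3 + 3 + 1 + 0 + 0 = 11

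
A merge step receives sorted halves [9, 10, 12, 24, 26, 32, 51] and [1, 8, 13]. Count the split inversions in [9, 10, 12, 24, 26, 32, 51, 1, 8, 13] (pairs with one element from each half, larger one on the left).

Cross-inversions: 18

Count, for every r in R, how many entries of L exceed r:
r = 1: 9, 10, 12, 24, 26, 32, 51 → 7
r = 8: 9, 10, 12, 24, 26, 32, 51 → 7
r = 13: 24, 26, 32, 51 → 4
Cross-inversions: 7 + 7 + 4 = 18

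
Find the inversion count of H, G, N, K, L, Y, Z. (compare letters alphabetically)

Out-of-order pairs: 3

Inversion pairs (indices are 1-based):
(1,2): H > G
(3,4): N > K
(3,5): N > L
That's 3 pairs.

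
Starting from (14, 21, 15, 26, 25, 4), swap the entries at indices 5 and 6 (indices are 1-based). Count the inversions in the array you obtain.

Positions 5 and 6 hold 25 and 4; after swapping, the array is [14, 21, 15, 26, 4, 25].
Element-by-element contributions:
14: 1
21: 2
15: 1
26: 2
4: 0
25: 0
Sum: 1 + 2 + 1 + 2 + 0 + 0 = 6

6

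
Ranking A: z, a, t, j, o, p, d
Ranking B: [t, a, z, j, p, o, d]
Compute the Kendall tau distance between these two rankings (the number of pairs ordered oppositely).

Assign each item its position (1..7) in the first ordering, then rewrite the second ordering as that position sequence:
positions: z→1, a→2, t→3, j→4, o→5, p→6, d→7
second ordering as positions: [3, 2, 1, 4, 6, 5, 7]
Discordant pairs = inversions in this position sequence.
3: 2, 1 → 2
2: 1 → 1
1: 0
4: 0
6: 5 → 1
5: 0
7: 0
Total: 2 + 1 + 0 + 0 + 1 + 0 + 0 = 4

4 discordant pairs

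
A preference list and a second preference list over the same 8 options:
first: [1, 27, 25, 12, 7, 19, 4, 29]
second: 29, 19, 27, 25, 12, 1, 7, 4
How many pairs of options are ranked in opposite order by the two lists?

15 pairs

Assign each item its position (1..8) in the first ordering, then rewrite the second ordering as that position sequence:
positions: 1→1, 27→2, 25→3, 12→4, 7→5, 19→6, 4→7, 29→8
second ordering as positions: [8, 6, 2, 3, 4, 1, 5, 7]
Discordant pairs = inversions in this position sequence.
8: 6, 2, 3, 4, 1, 5, 7 → 7
6: 2, 3, 4, 1, 5 → 5
2: 1 → 1
3: 1 → 1
4: 1 → 1
1: 0
5: 0
7: 0
Total: 7 + 5 + 1 + 1 + 1 + 0 + 0 + 0 = 15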